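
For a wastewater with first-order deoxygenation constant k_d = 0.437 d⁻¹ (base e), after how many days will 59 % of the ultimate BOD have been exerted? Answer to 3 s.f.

t ≈ 2.04 d

y/L₀ = 1 − e^(−k_d t) = 0.59 ⇒ e^(−k_d t) = 0.410
t = −ln(0.410) / 0.437 = 0.8916 / 0.437 = 2.040 d.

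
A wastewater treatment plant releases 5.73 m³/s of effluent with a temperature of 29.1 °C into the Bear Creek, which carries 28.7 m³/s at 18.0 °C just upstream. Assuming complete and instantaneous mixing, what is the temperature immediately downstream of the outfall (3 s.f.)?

19.8 °C

Flow-weighted mixing: C = (Q_r C_r + Q_w C_w)/(Q_r + Q_w)
= (28.7×18.0 + 5.73×29.1)/(28.7 + 5.73) = 683.3/34.43 = 19.85 °C.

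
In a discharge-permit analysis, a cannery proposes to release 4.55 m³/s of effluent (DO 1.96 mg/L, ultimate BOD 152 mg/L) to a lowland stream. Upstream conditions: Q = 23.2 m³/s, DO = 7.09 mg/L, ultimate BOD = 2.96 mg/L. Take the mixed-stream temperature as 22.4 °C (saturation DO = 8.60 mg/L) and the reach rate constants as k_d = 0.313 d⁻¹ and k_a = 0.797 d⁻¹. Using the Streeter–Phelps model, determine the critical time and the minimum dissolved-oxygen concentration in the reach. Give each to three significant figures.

Mixed DO = (23.2×7.09 + 4.55×1.96)/(23.2+4.55) = 173.4/27.75 = 6.249 mg/L.
Mixed L₀ = (23.2×2.96 + 4.55×152)/(27.75) = 760.3/27.75 = 27.40 mg/L.
Initial deficit D₀ = C_s − DO₀ = 8.60 − 6.249 = 2.351 mg/L.
t_c = (1/0.4840) ln[(0.797/0.313)(1 − 2.351×0.4840/(0.313×27.40))] = 2.066 × ln(2.208) = 1.637 d.
D_c = (0.313/0.797) × 27.40 × e^(−0.313×1.637) = 0.3927 × 27.40 × 0.5991 = 6.446 mg/L.
Minimum DO = 8.60 − 6.446 = 2.154 mg/L.

t_c ≈ 1.64 d; minimum DO ≈ 2.15 mg/L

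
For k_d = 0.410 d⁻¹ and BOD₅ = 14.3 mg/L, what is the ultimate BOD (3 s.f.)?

L₀ ≈ 16.4 mg/L

BOD₅ = L₀(1 − e^(−5k_d)) ⇒ L₀ = BOD₅ / (1 − e^(−5×0.410))
= 14.3 / (1 − 0.1287) = 14.3 / 0.8713 = 16.41 mg/L.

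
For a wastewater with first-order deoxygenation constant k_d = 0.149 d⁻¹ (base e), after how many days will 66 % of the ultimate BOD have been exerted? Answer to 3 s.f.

y/L₀ = 1 − e^(−k_d t) = 0.66 ⇒ e^(−k_d t) = 0.340
t = −ln(0.340) / 0.149 = 1.079 / 0.149 = 7.240 d.

t ≈ 7.24 d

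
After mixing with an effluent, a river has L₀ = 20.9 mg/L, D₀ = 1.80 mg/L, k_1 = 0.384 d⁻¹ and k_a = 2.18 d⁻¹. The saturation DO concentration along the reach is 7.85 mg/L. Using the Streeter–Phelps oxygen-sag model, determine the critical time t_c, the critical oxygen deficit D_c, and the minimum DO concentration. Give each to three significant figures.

t_c = [1/(k_a−k_1)] ln[(k_a/k_1)(1 − D₀(k_a−k_1)/(k_1 L₀))]
= [1/(2.18−0.384)] ln[(2.18/0.384)(1 − 1.80×1.796/(0.384×20.9))]
= (1/1.796) ln[5.677 × 0.5972] = 0.5568 × ln(3.390) = 0.5568 × 1.221 = 0.6798 d.
L(t_c) = L₀ e^(−k_1 t_c) = 20.9 × 0.7702 = 16.10 mg/L, and at the critical point k_a D_c = k_1 L, so D_c = (0.384/2.18) × 16.10 = 2.836 mg/L.
Minimum DO = C_s − D_c = 7.85 − 2.836 = 5.014 mg/L.

t_c ≈ 0.680 d; D_c ≈ 2.84 mg/L; min DO ≈ 5.01 mg/L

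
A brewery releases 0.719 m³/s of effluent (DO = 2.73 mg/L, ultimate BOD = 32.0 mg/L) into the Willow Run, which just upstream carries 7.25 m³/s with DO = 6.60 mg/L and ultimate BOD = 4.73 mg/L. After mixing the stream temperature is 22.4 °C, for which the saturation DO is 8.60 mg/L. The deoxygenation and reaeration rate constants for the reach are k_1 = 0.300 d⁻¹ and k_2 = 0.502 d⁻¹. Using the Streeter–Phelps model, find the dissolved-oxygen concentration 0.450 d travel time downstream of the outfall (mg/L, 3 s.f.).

DO ≈ 5.92 mg/L

Mixed DO = (7.25×6.60 + 0.719×2.73)/(7.25+0.719) = 49.81/7.969 = 6.251 mg/L.
Mixed L₀ = (7.25×4.73 + 0.719×32.0)/(7.969) = 57.30/7.969 = 7.190 mg/L.
Initial deficit D₀ = C_s − DO₀ = 8.60 − 6.251 = 2.349 mg/L.
D(0.450) = [0.300×7.190/(0.502−0.300)](e^(−0.300×0.450) − e^(−0.502×0.450)) + 2.349 e^(−0.502×0.450)
= 10.68 × (0.8737 − 0.7978) + 2.349 × 0.7978 = 2.685 mg/L.
DO = 8.60 − 2.685 = 5.915 mg/L.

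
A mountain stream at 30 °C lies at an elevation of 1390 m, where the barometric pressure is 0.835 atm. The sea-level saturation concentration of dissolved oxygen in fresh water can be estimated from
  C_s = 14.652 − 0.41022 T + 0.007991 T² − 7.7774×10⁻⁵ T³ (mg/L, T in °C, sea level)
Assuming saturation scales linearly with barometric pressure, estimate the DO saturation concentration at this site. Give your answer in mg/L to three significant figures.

C_s ≈ 6.21 mg/L

At sea level: C_s = 14.652 − 0.41022×30 + 0.007991×30² − 7.7774×10⁻⁵×30³ = 7.437 mg/L.
Pressure correction: C_s' = 7.437 × 0.835 = 6.210 mg/L.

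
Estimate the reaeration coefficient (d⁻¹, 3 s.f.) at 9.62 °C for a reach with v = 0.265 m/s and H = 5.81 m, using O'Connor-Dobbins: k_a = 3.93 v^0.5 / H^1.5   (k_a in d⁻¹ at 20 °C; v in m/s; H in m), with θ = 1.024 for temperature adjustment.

k_a(20) = 3.93 × 0.265^0.5 / 5.81^1.5 = 3.93 × 0.5148 / 14.00 = 0.1445 d⁻¹.
k_a(9.62) = 0.1445 × 1.024^(9.62−20) = 0.1445 × 0.7818 = 0.1129 d⁻¹.

k_a ≈ 0.113 d⁻¹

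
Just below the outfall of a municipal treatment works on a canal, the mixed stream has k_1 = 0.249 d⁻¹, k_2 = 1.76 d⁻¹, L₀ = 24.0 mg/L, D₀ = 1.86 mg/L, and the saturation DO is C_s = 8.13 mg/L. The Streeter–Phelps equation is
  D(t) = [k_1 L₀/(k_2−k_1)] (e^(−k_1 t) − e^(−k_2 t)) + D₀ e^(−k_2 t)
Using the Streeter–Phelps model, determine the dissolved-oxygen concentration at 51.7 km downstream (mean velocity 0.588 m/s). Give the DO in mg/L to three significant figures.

DO ≈ 5.41 mg/L

Travel time t = x/v = 51.7 km / (0.588 m/s) = 51700 m / 0.588 m/s = 87930 s = 1.018 d.
k_1 L₀/(k_2−k_1) = 0.249×24.0/(1.76−0.249) = 5.976/1.511 = 3.955 mg/L.
e^(−k_1 t) = e^(−0.249×1.018) = 0.7762; e^(−k_2 t) = e^(−1.76×1.018) = 0.1668.
D = 3.955 × (0.7762 − 0.1668) + 1.86 × 0.1668 = 2.410 + 0.3102 = 2.720 mg/L.
DO = C_s − D = 8.13 − 2.720 = 5.410 mg/L.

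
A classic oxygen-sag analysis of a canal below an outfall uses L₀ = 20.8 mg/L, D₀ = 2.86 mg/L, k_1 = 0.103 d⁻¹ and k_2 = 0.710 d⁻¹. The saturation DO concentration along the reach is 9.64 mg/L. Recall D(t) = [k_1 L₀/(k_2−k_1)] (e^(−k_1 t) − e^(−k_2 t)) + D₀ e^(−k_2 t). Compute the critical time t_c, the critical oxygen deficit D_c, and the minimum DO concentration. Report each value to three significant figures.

At the critical point dD/dt = 0, so k_1 L₀ e^(−k_1 t) = k_2 D. Substituting D(t) from the Streeter–Phelps equation and solving for t gives
t_c = ln[(k_2/k_1)(1 − D₀(k_2−k_1)/(k_1 L₀))] / (k_2−k_1).
Here k_2−k_1 = 0.6070 d⁻¹ and 1 − D₀(k_2−k_1)/(k_1 L₀) = 1 − 2.86×0.6070/(0.103×20.8) = 0.1897, so
t_c = ln(6.893 × 0.1897) / 0.6070 = 0.2681 / 0.6070 = 0.4418 d.
D_c = (k_1/k_2) L₀ e^(−k_1 t_c) = (0.103/0.710) × 20.8 × e^(−0.103×0.4418) = 0.1451 × 20.8 × 0.9555 = 2.883 mg/L.
Minimum DO = C_s − D_c = 9.64 − 2.883 = 6.757 mg/L.

t_c ≈ 0.442 d; D_c ≈ 2.88 mg/L; min DO ≈ 6.76 mg/L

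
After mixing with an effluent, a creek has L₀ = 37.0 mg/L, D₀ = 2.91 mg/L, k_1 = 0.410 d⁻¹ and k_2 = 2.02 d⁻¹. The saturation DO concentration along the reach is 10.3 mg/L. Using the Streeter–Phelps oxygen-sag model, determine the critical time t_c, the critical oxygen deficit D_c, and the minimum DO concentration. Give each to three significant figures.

At the critical point dD/dt = 0, so k_1 L₀ e^(−k_1 t) = k_2 D. Substituting D(t) from the Streeter–Phelps equation and solving for t gives
t_c = ln[(k_2/k_1)(1 − D₀(k_2−k_1)/(k_1 L₀))] / (k_2−k_1).
Here k_2−k_1 = 1.610 d⁻¹ and 1 − D₀(k_2−k_1)/(k_1 L₀) = 1 − 2.91×1.610/(0.410×37.0) = 0.6912, so
t_c = ln(4.927 × 0.6912) / 1.610 = 1.225 / 1.610 = 0.7611 d.
D_c = (k_1/k_2) L₀ e^(−k_1 t_c) = (0.410/2.02) × 37.0 × e^(−0.410×0.7611) = 0.2030 × 37.0 × 0.7320 = 5.497 mg/L.
Minimum DO = C_s − D_c = 10.3 − 5.497 = 4.803 mg/L.

t_c ≈ 0.761 d; D_c ≈ 5.50 mg/L; min DO ≈ 4.80 mg/L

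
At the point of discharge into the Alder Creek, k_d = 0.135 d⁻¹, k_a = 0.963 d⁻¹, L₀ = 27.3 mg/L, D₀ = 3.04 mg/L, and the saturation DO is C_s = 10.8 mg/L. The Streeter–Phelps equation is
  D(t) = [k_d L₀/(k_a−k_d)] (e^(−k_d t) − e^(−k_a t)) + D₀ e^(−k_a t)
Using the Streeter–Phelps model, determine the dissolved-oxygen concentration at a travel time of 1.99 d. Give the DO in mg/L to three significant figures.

DO ≈ 7.61 mg/L

k_d L₀/(k_a−k_d) = 0.135×27.3/(0.963−0.135) = 3.686/0.8280 = 4.451 mg/L.
e^(−k_d t) = e^(−0.135×1.990) = 0.7644; e^(−k_a t) = e^(−0.963×1.990) = 0.1471.
D = 4.451 × (0.7644 − 0.1471) + 3.04 × 0.1471 = 2.748 + 0.4473 = 3.195 mg/L.
DO = C_s − D = 10.8 − 3.195 = 7.605 mg/L.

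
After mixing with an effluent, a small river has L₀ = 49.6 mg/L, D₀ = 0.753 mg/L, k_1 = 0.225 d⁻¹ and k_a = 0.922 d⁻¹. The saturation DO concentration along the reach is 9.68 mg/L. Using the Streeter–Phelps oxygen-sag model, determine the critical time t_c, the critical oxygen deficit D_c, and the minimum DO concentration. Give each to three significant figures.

At the critical point dD/dt = 0, so k_1 L₀ e^(−k_1 t) = k_a D. Substituting D(t) from the Streeter–Phelps equation and solving for t gives
t_c = ln[(k_a/k_1)(1 − D₀(k_a−k_1)/(k_1 L₀))] / (k_a−k_1).
Here k_a−k_1 = 0.6970 d⁻¹ and 1 − D₀(k_a−k_1)/(k_1 L₀) = 1 − 0.753×0.6970/(0.225×49.6) = 0.9530, so
t_c = ln(4.098 × 0.9530) / 0.6970 = 1.362 / 0.6970 = 1.954 d.
D_c = (k_1/k_a) L₀ e^(−k_1 t_c) = (0.225/0.922) × 49.6 × e^(−0.225×1.954) = 0.2440 × 49.6 × 0.6442 = 7.797 mg/L.
Minimum DO = C_s − D_c = 9.68 − 7.797 = 1.883 mg/L.

t_c ≈ 1.95 d; D_c ≈ 7.80 mg/L; min DO ≈ 1.88 mg/L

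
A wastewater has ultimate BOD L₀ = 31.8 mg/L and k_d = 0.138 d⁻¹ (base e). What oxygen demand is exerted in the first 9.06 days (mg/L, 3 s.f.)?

y ≈ 22.7 mg/L

y_t = L₀(1 − e^(−k_d t)) = 31.8 × (1 − e^(−0.138×9.06))
= 31.8 × (1 − 0.2864) = 31.8 × 0.7136 = 22.69 mg/L.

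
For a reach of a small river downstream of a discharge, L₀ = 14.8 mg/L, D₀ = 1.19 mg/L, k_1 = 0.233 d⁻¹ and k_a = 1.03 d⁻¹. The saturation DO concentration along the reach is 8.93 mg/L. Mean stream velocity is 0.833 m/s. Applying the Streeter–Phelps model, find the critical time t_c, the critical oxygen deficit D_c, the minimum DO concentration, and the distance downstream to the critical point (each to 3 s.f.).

t_c = [1/(k_a−k_1)] ln[(k_a/k_1)(1 − D₀(k_a−k_1)/(k_1 L₀))]
= [1/(1.03−0.233)] ln[(1.03/0.233)(1 − 1.19×0.7970/(0.233×14.8))]
= (1/0.7970) ln[4.421 × 0.7250] = 1.255 × ln(3.205) = 1.255 × 1.165 = 1.461 d.
D_c = (k_1/k_a) L₀ e^(−k_1 t_c) = (0.233/1.03) × 14.8 × e^(−0.233×1.461) = 0.2262 × 14.8 × 0.7114 = 2.382 mg/L.
Minimum DO = C_s − D_c = 8.93 − 2.382 = 6.548 mg/L.
x_c = v t_c = 0.833 m/s × 1.461 d × 86400 s/d = 105200 m ≈ 105 km.

t_c ≈ 1.46 d; D_c ≈ 2.38 mg/L; min DO ≈ 6.55 mg/L; x_c ≈ 105 km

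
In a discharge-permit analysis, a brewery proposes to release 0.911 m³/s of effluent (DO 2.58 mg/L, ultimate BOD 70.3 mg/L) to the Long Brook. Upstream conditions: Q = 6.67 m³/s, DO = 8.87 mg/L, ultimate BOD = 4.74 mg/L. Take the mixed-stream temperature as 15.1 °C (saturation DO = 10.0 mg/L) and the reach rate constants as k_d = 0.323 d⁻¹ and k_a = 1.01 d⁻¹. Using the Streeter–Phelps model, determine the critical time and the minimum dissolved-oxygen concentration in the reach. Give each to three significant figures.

Mixed DO = (6.67×8.87 + 0.911×2.58)/(6.67+0.911) = 61.51/7.581 = 8.114 mg/L.
Mixed L₀ = (6.67×4.74 + 0.911×70.3)/(7.581) = 95.66/7.581 = 12.62 mg/L.
Initial deficit D₀ = C_s − DO₀ = 10.0 − 8.114 = 1.886 mg/L.
t_c = (1/0.6870) ln[(1.01/0.323)(1 − 1.886×0.6870/(0.323×12.62))] = 1.456 × ln(2.133) = 1.103 d.
D_c = (0.323/1.01) × 12.62 × e^(−0.323×1.103) = 0.3198 × 12.62 × 0.7004 = 2.826 mg/L.
Minimum DO = 10.0 − 2.826 = 7.174 mg/L.

t_c ≈ 1.10 d; minimum DO ≈ 7.17 mg/L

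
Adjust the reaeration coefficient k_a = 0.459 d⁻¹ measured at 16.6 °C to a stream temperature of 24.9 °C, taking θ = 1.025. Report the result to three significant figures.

k_a ≈ 0.563 d⁻¹

k_a(T₂) = k_a(T₁) · θ^(T₂−T₁) = 0.459 × 1.025^(24.9−16.6)
= 0.459 × 1.025^8.30 = 0.459 × 1.227 = 0.5634 d⁻¹.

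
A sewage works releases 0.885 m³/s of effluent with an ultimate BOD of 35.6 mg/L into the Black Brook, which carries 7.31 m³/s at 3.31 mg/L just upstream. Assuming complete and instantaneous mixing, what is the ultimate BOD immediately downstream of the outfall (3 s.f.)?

6.80 mg/L

Flow-weighted mixing: C = (Q_r C_r + Q_w C_w)/(Q_r + Q_w)
= (7.31×3.31 + 0.885×35.6)/(7.31 + 0.885) = 55.70/8.195 = 6.797 mg/L.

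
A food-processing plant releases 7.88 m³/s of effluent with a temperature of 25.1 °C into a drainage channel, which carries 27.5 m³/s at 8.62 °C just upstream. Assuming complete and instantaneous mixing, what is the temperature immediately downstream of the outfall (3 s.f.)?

Flow-weighted mixing: C = (Q_r C_r + Q_w C_w)/(Q_r + Q_w)
= (27.5×8.62 + 7.88×25.1)/(27.5 + 7.88) = 434.8/35.38 = 12.29 °C.

12.3 °C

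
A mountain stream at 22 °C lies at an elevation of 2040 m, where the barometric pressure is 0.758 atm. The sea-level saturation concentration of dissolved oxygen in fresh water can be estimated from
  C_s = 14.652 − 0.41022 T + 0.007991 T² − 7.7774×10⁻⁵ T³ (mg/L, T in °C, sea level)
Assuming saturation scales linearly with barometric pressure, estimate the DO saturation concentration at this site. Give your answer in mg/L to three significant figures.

At sea level: C_s = 14.652 − 0.41022×22 + 0.007991×22² − 7.7774×10⁻⁵×22³ = 8.667 mg/L.
Pressure correction: C_s' = 8.667 × 0.758 = 6.569 mg/L.

C_s ≈ 6.57 mg/L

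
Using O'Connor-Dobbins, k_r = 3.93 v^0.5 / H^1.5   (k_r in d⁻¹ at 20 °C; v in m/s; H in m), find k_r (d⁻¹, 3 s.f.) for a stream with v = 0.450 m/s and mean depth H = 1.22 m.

k_r ≈ 1.96 d⁻¹

k_r = 3.93 × 0.450^0.5 / 1.22^1.5 = 3.93 × 0.6708 / 1.348 = 1.956 d⁻¹.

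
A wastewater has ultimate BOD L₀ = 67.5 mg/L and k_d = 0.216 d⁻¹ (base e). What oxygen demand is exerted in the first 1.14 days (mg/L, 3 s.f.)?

y ≈ 14.7 mg/L

y_t = L₀(1 − e^(−k_d t)) = 67.5 × (1 − e^(−0.216×1.14))
= 67.5 × (1 − 0.7817) = 67.5 × 0.2183 = 14.73 mg/L.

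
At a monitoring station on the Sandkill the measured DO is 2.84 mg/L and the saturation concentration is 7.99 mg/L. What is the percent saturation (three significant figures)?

% saturation = C/C_s × 100 = 2.84/7.99 × 100 = 35.5 %.

35.5 % saturation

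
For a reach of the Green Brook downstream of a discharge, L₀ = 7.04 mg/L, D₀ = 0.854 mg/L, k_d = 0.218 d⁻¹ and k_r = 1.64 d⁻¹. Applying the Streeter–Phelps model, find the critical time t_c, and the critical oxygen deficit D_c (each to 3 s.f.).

t_c = [1/(k_r−k_d)] ln[(k_r/k_d)(1 − D₀(k_r−k_d)/(k_d L₀))]
= [1/(1.64−0.218)] ln[(1.64/0.218)(1 − 0.854×1.422/(0.218×7.04))]
= (1/1.422) ln[7.523 × 0.2087] = 0.7032 × ln(1.570) = 0.7032 × 0.4512 = 0.3173 d.
L(t_c) = L₀ e^(−k_d t_c) = 7.04 × 0.9332 = 6.569 mg/L, and at the critical point k_r D_c = k_d L, so D_c = (0.218/1.64) × 6.569 = 0.8733 mg/L.

t_c ≈ 0.317 d; D_c ≈ 0.873 mg/L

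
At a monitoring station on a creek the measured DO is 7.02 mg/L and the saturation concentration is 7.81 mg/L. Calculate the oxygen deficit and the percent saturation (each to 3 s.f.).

D ≈ 0.790 mg/L; 89.9 % saturation

D = C_s − C = 7.81 − 7.02 = 0.790 mg/L.
% saturation = 7.02/7.81 × 100 = 89.9 %.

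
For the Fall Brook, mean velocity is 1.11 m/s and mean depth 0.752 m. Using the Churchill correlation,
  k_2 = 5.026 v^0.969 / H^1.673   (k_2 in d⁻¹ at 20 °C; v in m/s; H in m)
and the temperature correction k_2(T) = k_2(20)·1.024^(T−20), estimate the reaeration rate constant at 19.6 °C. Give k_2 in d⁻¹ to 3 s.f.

k_2 ≈ 8.87 d⁻¹

k_2(20) = 5.026 × 1.11^0.969 / 0.752^1.673 = 5.026 × 1.106 / 0.6207 = 8.958 d⁻¹.
k_2(19.6) = 8.958 × 1.024^(19.6−20) = 8.958 × 0.9906 = 8.874 d⁻¹.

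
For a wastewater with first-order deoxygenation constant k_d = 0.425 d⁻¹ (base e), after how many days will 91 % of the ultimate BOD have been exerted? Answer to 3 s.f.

y/L₀ = 1 − e^(−k_d t) = 0.91 ⇒ e^(−k_d t) = 0.0900
t = −ln(0.0900) / 0.425 = 2.408 / 0.425 = 5.666 d.

t ≈ 5.67 d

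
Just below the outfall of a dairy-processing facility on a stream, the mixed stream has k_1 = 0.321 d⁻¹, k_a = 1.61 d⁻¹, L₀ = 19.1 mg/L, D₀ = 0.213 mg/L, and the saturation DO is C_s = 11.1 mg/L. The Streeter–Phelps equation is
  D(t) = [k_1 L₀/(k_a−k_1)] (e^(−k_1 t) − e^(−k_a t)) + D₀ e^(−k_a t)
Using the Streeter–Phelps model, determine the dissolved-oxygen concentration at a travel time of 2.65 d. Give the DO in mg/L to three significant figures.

DO ≈ 9.13 mg/L

k_1 L₀/(k_a−k_1) = 0.321×19.1/(1.61−0.321) = 6.131/1.289 = 4.756 mg/L.
e^(−k_1 t) = e^(−0.321×2.650) = 0.4271; e^(−k_a t) = e^(−1.61×2.650) = 0.01403.
D = 4.756 × (0.4271 − 0.01403) + 0.213 × 0.01403 = 1.965 + 0.002989 = 1.968 mg/L.
DO = C_s − D = 11.1 − 1.968 = 9.132 mg/L.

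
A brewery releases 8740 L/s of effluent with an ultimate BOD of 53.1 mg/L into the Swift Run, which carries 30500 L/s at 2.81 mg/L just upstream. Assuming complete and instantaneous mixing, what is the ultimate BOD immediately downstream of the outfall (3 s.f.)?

14.0 mg/L

Flow-weighted mixing: C = (Q_r C_r + Q_w C_w)/(Q_r + Q_w)
= (30500×2.81 + 8740×53.1)/(30500 + 8740) = 549800/39240 = 14.01 mg/L.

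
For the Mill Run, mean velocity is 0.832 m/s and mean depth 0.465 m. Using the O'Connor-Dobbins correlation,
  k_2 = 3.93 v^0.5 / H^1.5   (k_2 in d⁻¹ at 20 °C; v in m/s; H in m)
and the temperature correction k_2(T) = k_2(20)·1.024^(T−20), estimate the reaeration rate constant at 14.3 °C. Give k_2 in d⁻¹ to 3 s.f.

k_2 ≈ 9.88 d⁻¹

k_2(20) = 3.93 × 0.832^0.5 / 0.465^1.5 = 3.93 × 0.9121 / 0.3171 = 11.31 d⁻¹.
k_2(14.3) = 11.31 × 1.024^(14.3−20) = 11.31 × 0.8736 = 9.876 d⁻¹.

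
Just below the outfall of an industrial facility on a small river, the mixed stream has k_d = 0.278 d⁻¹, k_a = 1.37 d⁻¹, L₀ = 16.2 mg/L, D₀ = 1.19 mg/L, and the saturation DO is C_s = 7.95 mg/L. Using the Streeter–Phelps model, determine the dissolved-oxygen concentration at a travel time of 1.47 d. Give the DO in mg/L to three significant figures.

DO ≈ 5.60 mg/L

k_d L₀/(k_a−k_d) = 0.278×16.2/(1.37−0.278) = 4.504/1.092 = 4.124 mg/L.
e^(−k_d t) = e^(−0.278×1.470) = 0.6645; e^(−k_a t) = e^(−1.37×1.470) = 0.1335.
D = 4.124 × (0.6645 − 0.1335) + 1.19 × 0.1335 = 2.190 + 0.1588 = 2.349 mg/L.
DO = C_s − D = 7.95 − 2.349 = 5.601 mg/L.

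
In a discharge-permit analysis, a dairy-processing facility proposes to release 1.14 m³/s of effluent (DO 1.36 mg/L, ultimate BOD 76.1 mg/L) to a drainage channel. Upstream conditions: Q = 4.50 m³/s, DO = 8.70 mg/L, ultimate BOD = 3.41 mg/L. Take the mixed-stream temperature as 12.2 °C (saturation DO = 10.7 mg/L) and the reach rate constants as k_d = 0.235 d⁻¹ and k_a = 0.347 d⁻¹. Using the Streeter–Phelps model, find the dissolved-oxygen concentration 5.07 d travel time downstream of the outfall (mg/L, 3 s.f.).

Mixed DO = (4.50×8.70 + 1.14×1.36)/(4.50+1.14) = 40.70/5.640 = 7.216 mg/L.
Mixed L₀ = (4.50×3.41 + 1.14×76.1)/(5.640) = 102.1/5.640 = 18.10 mg/L.
Initial deficit D₀ = C_s − DO₀ = 10.7 − 7.216 = 3.484 mg/L.
D(5.07) = [0.235×18.10/(0.347−0.235)](e^(−0.235×5.07) − e^(−0.347×5.07)) + 3.484 e^(−0.347×5.07)
= 37.98 × (0.3038 − 0.1722) + 3.484 × 0.1722 = 5.599 mg/L.
DO = 10.7 − 5.599 = 5.101 mg/L.

DO ≈ 5.10 mg/L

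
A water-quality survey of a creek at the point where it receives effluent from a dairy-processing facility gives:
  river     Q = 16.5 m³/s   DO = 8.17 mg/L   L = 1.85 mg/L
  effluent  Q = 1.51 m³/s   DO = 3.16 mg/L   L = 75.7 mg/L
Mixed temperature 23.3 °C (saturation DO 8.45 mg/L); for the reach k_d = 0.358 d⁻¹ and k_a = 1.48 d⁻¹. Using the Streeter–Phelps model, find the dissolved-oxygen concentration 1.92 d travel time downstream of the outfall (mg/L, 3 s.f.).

DO ≈ 7.27 mg/L

Mixed DO = (16.5×8.17 + 1.51×3.16)/(16.5+1.51) = 139.6/18.01 = 7.750 mg/L.
Mixed L₀ = (16.5×1.85 + 1.51×75.7)/(18.01) = 144.8/18.01 = 8.042 mg/L.
Initial deficit D₀ = C_s − DO₀ = 8.45 − 7.750 = 0.7000 mg/L.
D(1.92) = [0.358×8.042/(1.48−0.358)](e^(−0.358×1.92) − e^(−1.48×1.92)) + 0.7000 e^(−1.48×1.92)
= 2.566 × (0.5029 − 0.05833) + 0.7000 × 0.05833 = 1.182 mg/L.
DO = 8.45 − 1.182 = 7.268 mg/L.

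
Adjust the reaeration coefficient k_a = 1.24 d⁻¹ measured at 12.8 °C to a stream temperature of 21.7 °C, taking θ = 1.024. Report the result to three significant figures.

k_a(T₂) = k_a(T₁) · θ^(T₂−T₁) = 1.24 × 1.024^(21.7−12.8)
= 1.24 × 1.024^8.90 = 1.24 × 1.235 = 1.531 d⁻¹.

k_a ≈ 1.53 d⁻¹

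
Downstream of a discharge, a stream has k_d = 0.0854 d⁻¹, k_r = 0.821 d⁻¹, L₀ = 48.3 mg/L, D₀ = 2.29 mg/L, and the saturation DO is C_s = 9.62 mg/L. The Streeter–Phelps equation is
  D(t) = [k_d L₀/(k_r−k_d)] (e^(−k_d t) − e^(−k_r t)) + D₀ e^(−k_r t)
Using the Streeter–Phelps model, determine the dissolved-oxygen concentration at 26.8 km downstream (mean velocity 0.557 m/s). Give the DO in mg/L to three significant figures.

Travel time t = x/v = 26.8 km / (0.557 m/s) = 26800 m / 0.557 m/s = 48110 s = 0.5569 d.
k_d L₀/(k_r−k_d) = 0.0854×48.3/(0.821−0.0854) = 4.125/0.7356 = 5.607 mg/L.
e^(−k_d t) = e^(−0.0854×0.5569) = 0.9536; e^(−k_r t) = e^(−0.821×0.5569) = 0.6331.
D = 5.607 × (0.9536 − 0.6331) + 2.29 × 0.6331 = 1.797 + 1.450 = 3.247 mg/L.
DO = C_s − D = 9.62 − 3.247 = 6.373 mg/L.

DO ≈ 6.37 mg/L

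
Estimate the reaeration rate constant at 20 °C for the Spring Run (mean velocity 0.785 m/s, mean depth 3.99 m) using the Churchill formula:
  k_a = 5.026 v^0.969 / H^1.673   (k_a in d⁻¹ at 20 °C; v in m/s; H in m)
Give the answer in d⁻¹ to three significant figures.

k_a ≈ 0.393 d⁻¹

k_a = 5.026 × 0.785^0.969 / 3.99^1.673 = 5.026 × 0.7909 / 10.13 = 0.3926 d⁻¹.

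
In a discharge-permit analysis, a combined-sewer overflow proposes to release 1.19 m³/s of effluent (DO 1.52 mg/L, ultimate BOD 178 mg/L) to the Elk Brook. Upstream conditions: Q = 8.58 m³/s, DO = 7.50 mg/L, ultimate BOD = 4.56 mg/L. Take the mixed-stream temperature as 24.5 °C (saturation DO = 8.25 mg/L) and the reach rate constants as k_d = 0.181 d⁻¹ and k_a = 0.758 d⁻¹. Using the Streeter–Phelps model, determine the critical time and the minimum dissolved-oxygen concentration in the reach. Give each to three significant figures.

Mixed DO = (8.58×7.50 + 1.19×1.52)/(8.58+1.19) = 66.16/9.770 = 6.772 mg/L.
Mixed L₀ = (8.58×4.56 + 1.19×178)/(9.770) = 250.9/9.770 = 25.69 mg/L.
Initial deficit D₀ = C_s − DO₀ = 8.25 − 6.772 = 1.478 mg/L.
t_c = (1/0.5770) ln[(0.758/0.181)(1 − 1.478×0.5770/(0.181×25.69))] = 1.733 × ln(3.419) = 2.131 d.
D_c = (0.181/0.758) × 25.69 × e^(−0.181×2.131) = 0.2388 × 25.69 × 0.6800 = 4.171 mg/L.
Minimum DO = 8.25 − 4.171 = 4.079 mg/L.

t_c ≈ 2.13 d; minimum DO ≈ 4.08 mg/L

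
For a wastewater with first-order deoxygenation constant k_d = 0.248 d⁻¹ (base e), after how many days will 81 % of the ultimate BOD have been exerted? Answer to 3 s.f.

y/L₀ = 1 − e^(−k_d t) = 0.81 ⇒ e^(−k_d t) = 0.190
t = −ln(0.190) / 0.248 = 1.661 / 0.248 = 6.696 d.

t ≈ 6.70 d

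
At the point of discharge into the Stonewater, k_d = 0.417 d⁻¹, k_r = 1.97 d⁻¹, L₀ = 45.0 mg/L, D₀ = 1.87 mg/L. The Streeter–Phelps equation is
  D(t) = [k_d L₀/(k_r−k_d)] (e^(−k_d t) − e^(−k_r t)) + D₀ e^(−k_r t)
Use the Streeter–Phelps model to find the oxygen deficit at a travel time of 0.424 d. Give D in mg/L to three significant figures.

k_d L₀/(k_r−k_d) = 0.417×45.0/(1.97−0.417) = 18.77/1.553 = 12.08 mg/L.
e^(−k_d t) = e^(−0.417×0.4240) = 0.8379; e^(−k_r t) = e^(−1.97×0.4240) = 0.4338.
D = 12.08 × (0.8379 − 0.4338) + 1.87 × 0.4338 = 4.884 + 0.8111 = 5.695 mg/L.

D ≈ 5.69 mg/L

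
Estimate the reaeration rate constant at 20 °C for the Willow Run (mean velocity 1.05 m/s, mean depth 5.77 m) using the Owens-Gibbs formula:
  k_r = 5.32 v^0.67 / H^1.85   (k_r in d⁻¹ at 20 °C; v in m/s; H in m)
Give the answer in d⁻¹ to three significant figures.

k_r = 5.32 × 1.05^0.67 / 5.77^1.85 = 5.32 × 1.033 / 25.60 = 0.2148 d⁻¹.

k_r ≈ 0.215 d⁻¹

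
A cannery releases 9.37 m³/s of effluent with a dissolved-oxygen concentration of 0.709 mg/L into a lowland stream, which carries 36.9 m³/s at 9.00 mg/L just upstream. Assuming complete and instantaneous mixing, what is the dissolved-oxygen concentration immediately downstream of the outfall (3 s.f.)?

Flow-weighted mixing: C = (Q_r C_r + Q_w C_w)/(Q_r + Q_w)
= (36.9×9.00 + 9.37×0.709)/(36.9 + 9.37) = 338.7/46.27 = 7.321 mg/L.

7.32 mg/L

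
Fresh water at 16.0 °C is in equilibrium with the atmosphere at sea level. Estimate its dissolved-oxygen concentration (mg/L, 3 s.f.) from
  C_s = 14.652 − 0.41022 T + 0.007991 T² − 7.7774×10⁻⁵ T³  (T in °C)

C_s ≈ 9.82 mg/L

C_s = 14.652 − 0.41022×16.0 + 0.007991×16.0² − 7.7774×10⁻⁵×16.0³ = 9.816 mg/L.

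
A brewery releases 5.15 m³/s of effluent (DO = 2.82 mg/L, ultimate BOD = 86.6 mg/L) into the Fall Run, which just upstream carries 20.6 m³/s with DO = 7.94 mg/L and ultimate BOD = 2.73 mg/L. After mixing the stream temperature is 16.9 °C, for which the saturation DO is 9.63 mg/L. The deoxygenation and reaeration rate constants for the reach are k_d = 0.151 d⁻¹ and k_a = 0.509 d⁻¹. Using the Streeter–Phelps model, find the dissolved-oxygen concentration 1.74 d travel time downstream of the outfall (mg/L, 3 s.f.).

Mixed DO = (20.6×7.94 + 5.15×2.82)/(20.6+5.15) = 178.1/25.75 = 6.916 mg/L.
Mixed L₀ = (20.6×2.73 + 5.15×86.6)/(25.75) = 502.2/25.75 = 19.50 mg/L.
Initial deficit D₀ = C_s − DO₀ = 9.63 − 6.916 = 2.714 mg/L.
D(1.74) = [0.151×19.50/(0.509−0.151)](e^(−0.151×1.74) − e^(−0.509×1.74)) + 2.714 e^(−0.509×1.74)
= 8.227 × (0.7689 − 0.4124) + 2.714 × 0.4124 = 4.052 mg/L.
DO = 9.63 − 4.052 = 5.578 mg/L.

DO ≈ 5.58 mg/L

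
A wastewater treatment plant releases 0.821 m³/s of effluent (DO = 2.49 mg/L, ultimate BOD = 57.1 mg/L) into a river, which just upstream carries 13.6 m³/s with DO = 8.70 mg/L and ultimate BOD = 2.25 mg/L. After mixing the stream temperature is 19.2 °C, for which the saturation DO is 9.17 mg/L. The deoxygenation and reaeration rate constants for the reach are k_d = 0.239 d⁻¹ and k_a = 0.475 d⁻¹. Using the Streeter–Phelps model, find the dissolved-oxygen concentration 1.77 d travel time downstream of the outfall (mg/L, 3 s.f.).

Mixed DO = (13.6×8.70 + 0.821×2.49)/(13.6+0.821) = 120.4/14.42 = 8.346 mg/L.
Mixed L₀ = (13.6×2.25 + 0.821×57.1)/(14.42) = 77.48/14.42 = 5.373 mg/L.
Initial deficit D₀ = C_s − DO₀ = 9.17 − 8.346 = 0.8235 mg/L.
D(1.77) = [0.239×5.373/(0.475−0.239)](e^(−0.239×1.77) − e^(−0.475×1.77)) + 0.8235 e^(−0.475×1.77)
= 5.441 × (0.6551 − 0.4314) + 0.8235 × 0.4314 = 1.572 mg/L.
DO = 9.17 − 1.572 = 7.598 mg/L.

DO ≈ 7.60 mg/L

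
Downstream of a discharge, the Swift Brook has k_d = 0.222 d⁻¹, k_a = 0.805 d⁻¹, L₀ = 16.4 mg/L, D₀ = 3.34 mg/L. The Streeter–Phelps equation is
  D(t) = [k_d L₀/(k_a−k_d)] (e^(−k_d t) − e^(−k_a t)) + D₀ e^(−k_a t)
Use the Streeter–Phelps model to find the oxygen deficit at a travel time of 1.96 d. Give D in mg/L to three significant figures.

k_d L₀/(k_a−k_d) = 0.222×16.4/(0.805−0.222) = 3.641/0.5830 = 6.245 mg/L.
e^(−k_d t) = e^(−0.222×1.960) = 0.6472; e^(−k_a t) = e^(−0.805×1.960) = 0.2064.
D = 6.245 × (0.6472 − 0.2064) + 3.34 × 0.2064 = 2.753 + 0.6895 = 3.442 mg/L.

D ≈ 3.44 mg/L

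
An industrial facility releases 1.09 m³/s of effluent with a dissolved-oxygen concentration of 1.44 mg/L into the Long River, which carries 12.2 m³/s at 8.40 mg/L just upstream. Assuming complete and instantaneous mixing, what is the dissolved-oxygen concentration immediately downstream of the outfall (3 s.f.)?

Flow-weighted mixing: C = (Q_r C_r + Q_w C_w)/(Q_r + Q_w)
= (12.2×8.40 + 1.09×1.44)/(12.2 + 1.09) = 104.0/13.29 = 7.829 mg/L.

7.83 mg/L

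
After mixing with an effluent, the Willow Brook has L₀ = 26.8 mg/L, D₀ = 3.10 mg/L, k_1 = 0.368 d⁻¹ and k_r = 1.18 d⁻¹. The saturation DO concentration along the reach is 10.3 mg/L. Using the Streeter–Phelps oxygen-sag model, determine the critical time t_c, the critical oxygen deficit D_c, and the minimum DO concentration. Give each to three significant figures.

t_c = [1/(k_r−k_1)] ln[(k_r/k_1)(1 − D₀(k_r−k_1)/(k_1 L₀))]
= [1/(1.18−0.368)] ln[(1.18/0.368)(1 − 3.10×0.8120/(0.368×26.8))]
= (1/0.8120) ln[3.207 × 0.7448] = 1.232 × ln(2.388) = 1.232 × 0.8705 = 1.072 d.
L(t_c) = L₀ e^(−k_1 t_c) = 26.8 × 0.6740 = 18.06 mg/L, and at the critical point k_r D_c = k_1 L, so D_c = (0.368/1.18) × 18.06 = 5.633 mg/L.
Minimum DO = C_s − D_c = 10.3 − 5.633 = 4.667 mg/L.

t_c ≈ 1.07 d; D_c ≈ 5.63 mg/L; min DO ≈ 4.67 mg/L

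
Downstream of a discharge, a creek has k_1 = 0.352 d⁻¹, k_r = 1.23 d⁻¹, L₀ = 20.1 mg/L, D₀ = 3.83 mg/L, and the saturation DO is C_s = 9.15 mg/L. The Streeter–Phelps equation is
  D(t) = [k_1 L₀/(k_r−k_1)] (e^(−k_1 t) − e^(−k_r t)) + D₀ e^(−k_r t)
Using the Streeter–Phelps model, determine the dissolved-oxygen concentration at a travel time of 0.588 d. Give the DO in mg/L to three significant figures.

DO ≈ 4.65 mg/L

k_1 L₀/(k_r−k_1) = 0.352×20.1/(1.23−0.352) = 7.075/0.8780 = 8.058 mg/L.
e^(−k_1 t) = e^(−0.352×0.5880) = 0.8130; e^(−k_r t) = e^(−1.23×0.5880) = 0.4852.
D = 8.058 × (0.8130 − 0.4852) + 3.83 × 0.4852 = 2.642 + 1.858 = 4.500 mg/L.
DO = C_s − D = 9.15 − 4.500 = 4.650 mg/L.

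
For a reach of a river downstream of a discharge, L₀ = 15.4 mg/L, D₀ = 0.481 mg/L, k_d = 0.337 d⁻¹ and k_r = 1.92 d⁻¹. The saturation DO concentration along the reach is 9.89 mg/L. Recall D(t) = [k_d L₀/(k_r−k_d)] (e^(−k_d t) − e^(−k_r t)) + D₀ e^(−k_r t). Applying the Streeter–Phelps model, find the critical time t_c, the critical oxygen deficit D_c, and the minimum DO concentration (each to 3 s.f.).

t_c = [1/(k_r−k_d)] ln[(k_r/k_d)(1 − D₀(k_r−k_d)/(k_d L₀))]
= [1/(1.92−0.337)] ln[(1.92/0.337)(1 − 0.481×1.583/(0.337×15.4))]
= (1/1.583) ln[5.697 × 0.8533] = 0.6317 × ln(4.861) = 0.6317 × 1.581 = 0.9989 d.
L(t_c) = L₀ e^(−k_d t_c) = 15.4 × 0.7142 = 11.00 mg/L, and at the critical point k_r D_c = k_d L, so D_c = (0.337/1.92) × 11.00 = 1.930 mg/L.
Minimum DO = C_s − D_c = 9.89 − 1.930 = 7.960 mg/L.

t_c ≈ 0.999 d; D_c ≈ 1.93 mg/L; min DO ≈ 7.96 mg/L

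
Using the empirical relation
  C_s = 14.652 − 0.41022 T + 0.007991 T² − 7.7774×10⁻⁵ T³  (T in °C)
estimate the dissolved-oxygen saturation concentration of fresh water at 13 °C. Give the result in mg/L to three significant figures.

C_s ≈ 10.5 mg/L

C_s = 14.652 − 0.41022×13 + 0.007991×13² − 7.7774×10⁻⁵×13³ = 10.50 mg/L.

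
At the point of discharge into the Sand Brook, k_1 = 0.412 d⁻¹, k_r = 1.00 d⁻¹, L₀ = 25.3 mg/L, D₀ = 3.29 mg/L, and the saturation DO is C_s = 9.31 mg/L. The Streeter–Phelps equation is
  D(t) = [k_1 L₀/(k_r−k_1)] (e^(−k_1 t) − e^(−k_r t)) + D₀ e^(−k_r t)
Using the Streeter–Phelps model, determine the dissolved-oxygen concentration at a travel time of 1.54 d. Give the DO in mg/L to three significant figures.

k_1 L₀/(k_r−k_1) = 0.412×25.3/(1.00−0.412) = 10.42/0.5880 = 17.73 mg/L.
e^(−k_1 t) = e^(−0.412×1.540) = 0.5302; e^(−k_r t) = e^(−1.00×1.540) = 0.2144.
D = 17.73 × (0.5302 − 0.2144) + 3.29 × 0.2144 = 5.599 + 0.7053 = 6.304 mg/L.
DO = C_s − D = 9.31 − 6.304 = 3.006 mg/L.

DO ≈ 3.01 mg/L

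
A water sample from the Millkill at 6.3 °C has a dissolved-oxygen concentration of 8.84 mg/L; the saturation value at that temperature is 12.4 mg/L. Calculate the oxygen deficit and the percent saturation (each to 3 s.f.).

D ≈ 3.56 mg/L; 71.3 % saturation

D = C_s − C = 12.4 − 8.84 = 3.56 mg/L.
% saturation = 8.84/12.4 × 100 = 71.3 %.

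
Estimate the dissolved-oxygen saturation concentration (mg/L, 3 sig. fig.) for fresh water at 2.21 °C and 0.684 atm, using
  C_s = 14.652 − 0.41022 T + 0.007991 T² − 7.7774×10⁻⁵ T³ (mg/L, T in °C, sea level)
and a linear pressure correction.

At sea level: C_s = 14.652 − 0.41022×2.21 + 0.007991×2.21² − 7.7774×10⁻⁵×2.21³ = 13.78 mg/L.
Pressure correction: C_s' = 13.78 × 0.684 = 9.428 mg/L.

C_s ≈ 9.43 mg/L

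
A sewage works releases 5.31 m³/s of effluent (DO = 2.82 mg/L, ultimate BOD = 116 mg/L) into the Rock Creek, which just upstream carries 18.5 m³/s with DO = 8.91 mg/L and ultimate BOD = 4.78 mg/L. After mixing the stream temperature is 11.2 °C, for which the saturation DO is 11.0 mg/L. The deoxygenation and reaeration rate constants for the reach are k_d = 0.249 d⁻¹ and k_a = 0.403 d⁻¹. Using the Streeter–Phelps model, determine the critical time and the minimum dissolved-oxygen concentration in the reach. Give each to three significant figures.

t_c ≈ 2.64 d; minimum DO ≈ 1.53 mg/L

Mixed DO = (18.5×8.91 + 5.31×2.82)/(18.5+5.31) = 179.8/23.81 = 7.552 mg/L.
Mixed L₀ = (18.5×4.78 + 5.31×116)/(23.81) = 704.4/23.81 = 29.58 mg/L.
Initial deficit D₀ = C_s − DO₀ = 11.0 − 7.552 = 3.448 mg/L.
t_c = (1/0.1540) ln[(0.403/0.249)(1 − 3.448×0.1540/(0.249×29.58))] = 6.494 × ln(1.502) = 2.641 d.
D_c = (0.249/0.403) × 29.58 × e^(−0.249×2.641) = 0.6179 × 29.58 × 0.5181 = 9.471 mg/L.
Minimum DO = 11.0 − 9.471 = 1.529 mg/L.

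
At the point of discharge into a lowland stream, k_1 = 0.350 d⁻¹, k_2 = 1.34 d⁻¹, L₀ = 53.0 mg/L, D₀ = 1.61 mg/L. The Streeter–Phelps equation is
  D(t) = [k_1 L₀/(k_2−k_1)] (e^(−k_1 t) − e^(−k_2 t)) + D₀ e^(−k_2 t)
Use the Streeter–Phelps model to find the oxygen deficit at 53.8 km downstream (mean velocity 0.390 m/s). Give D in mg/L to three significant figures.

Travel time t = x/v = 53.8 km / (0.390 m/s) = 53800 m / 0.390 m/s = 137900 s = 1.597 d.
k_1 L₀/(k_2−k_1) = 0.350×53.0/(1.34−0.350) = 18.55/0.9900 = 18.74 mg/L.
e^(−k_1 t) = e^(−0.350×1.597) = 0.5719; e^(−k_2 t) = e^(−1.34×1.597) = 0.1177.
D = 18.74 × (0.5719 − 0.1177) + 1.61 × 0.1177 = 8.510 + 0.1895 = 8.699 mg/L.

D ≈ 8.70 mg/L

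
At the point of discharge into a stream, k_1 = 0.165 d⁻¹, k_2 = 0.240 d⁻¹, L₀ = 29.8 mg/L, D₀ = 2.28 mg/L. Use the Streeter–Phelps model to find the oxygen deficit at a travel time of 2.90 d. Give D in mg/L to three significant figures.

k_1 L₀/(k_2−k_1) = 0.165×29.8/(0.240−0.165) = 4.917/0.07500 = 65.56 mg/L.
e^(−k_1 t) = e^(−0.165×2.900) = 0.6197; e^(−k_2 t) = e^(−0.240×2.900) = 0.4986.
D = 65.56 × (0.6197 − 0.4986) + 2.28 × 0.4986 = 7.942 + 1.137 = 9.078 mg/L.

D ≈ 9.08 mg/L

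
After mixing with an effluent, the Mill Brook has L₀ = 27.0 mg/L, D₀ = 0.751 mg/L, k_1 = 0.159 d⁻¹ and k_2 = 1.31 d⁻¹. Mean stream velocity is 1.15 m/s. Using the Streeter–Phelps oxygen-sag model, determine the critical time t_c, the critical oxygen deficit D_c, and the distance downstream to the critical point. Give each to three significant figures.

At the critical point dD/dt = 0, so k_1 L₀ e^(−k_1 t) = k_2 D. Substituting D(t) from the Streeter–Phelps equation and solving for t gives
t_c = ln[(k_2/k_1)(1 − D₀(k_2−k_1)/(k_1 L₀))] / (k_2−k_1).
Here k_2−k_1 = 1.151 d⁻¹ and 1 − D₀(k_2−k_1)/(k_1 L₀) = 1 − 0.751×1.151/(0.159×27.0) = 0.7986, so
t_c = ln(8.239 × 0.7986) / 1.151 = 1.884 / 1.151 = 1.637 d.
D_c = (k_1/k_2) L₀ e^(−k_1 t_c) = (0.159/1.31) × 27.0 × e^(−0.159×1.637) = 0.1214 × 27.0 × 0.7708 = 2.526 mg/L.
x_c = v t_c = 1.15 m/s × 1.637 d × 86400 s/d = 162600 m ≈ 163 km.

t_c ≈ 1.64 d; D_c ≈ 2.53 mg/L; x_c ≈ 163 km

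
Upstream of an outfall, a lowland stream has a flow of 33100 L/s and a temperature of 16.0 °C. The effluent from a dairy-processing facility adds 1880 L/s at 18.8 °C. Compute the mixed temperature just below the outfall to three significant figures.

16.2 °C

Flow-weighted mixing: C = (Q_r C_r + Q_w C_w)/(Q_r + Q_w)
= (33100×16.0 + 1880×18.8)/(33100 + 1880) = 564900/34980 = 16.15 °C.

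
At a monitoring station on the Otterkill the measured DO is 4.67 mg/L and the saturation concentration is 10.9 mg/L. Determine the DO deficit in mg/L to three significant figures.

D ≈ 6.23 mg/L

D = C_s − C = 10.9 − 4.67 = 6.23 mg/L.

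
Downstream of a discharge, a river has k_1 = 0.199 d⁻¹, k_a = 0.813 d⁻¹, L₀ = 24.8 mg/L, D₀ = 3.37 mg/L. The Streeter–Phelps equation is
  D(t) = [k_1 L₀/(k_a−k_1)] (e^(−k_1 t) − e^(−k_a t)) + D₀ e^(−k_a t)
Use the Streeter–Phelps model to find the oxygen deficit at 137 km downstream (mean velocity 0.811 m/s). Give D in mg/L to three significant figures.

D ≈ 4.49 mg/L

Travel time t = x/v = 137 km / (0.811 m/s) = 137000 m / 0.811 m/s = 168900 s = 1.955 d.
k_1 L₀/(k_a−k_1) = 0.199×24.8/(0.813−0.199) = 4.935/0.6140 = 8.038 mg/L.
e^(−k_1 t) = e^(−0.199×1.955) = 0.6777; e^(−k_a t) = e^(−0.813×1.955) = 0.2040.
D = 8.038 × (0.6777 − 0.2040) + 3.37 × 0.2040 = 3.807 + 0.6875 = 4.495 mg/L.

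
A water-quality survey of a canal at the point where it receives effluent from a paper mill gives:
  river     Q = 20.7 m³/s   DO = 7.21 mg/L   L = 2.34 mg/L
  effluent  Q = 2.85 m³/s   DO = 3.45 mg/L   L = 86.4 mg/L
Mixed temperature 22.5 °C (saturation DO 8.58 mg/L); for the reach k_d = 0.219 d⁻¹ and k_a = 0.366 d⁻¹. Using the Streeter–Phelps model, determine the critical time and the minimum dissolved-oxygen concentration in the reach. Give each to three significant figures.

Mixed DO = (20.7×7.21 + 2.85×3.45)/(20.7+2.85) = 159.1/23.55 = 6.755 mg/L.
Mixed L₀ = (20.7×2.34 + 2.85×86.4)/(23.55) = 294.7/23.55 = 12.51 mg/L.
Initial deficit D₀ = C_s − DO₀ = 8.58 − 6.755 = 1.825 mg/L.
t_c = (1/0.1470) ln[(0.366/0.219)(1 − 1.825×0.1470/(0.219×12.51))] = 6.803 × ln(1.508) = 2.793 d.
D_c = (0.219/0.366) × 12.51 × e^(−0.219×2.793) = 0.5984 × 12.51 × 0.5425 = 4.062 mg/L.
Minimum DO = 8.58 − 4.062 = 4.518 mg/L.

t_c ≈ 2.79 d; minimum DO ≈ 4.52 mg/L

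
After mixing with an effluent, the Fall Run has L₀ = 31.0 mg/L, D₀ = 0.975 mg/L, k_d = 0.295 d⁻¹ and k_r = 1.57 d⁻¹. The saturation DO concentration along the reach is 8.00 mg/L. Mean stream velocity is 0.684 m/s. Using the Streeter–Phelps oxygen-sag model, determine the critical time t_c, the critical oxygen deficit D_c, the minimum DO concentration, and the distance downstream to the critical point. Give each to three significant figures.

t_c ≈ 1.20 d; D_c ≈ 4.09 mg/L; min DO ≈ 3.91 mg/L; x_c ≈ 70.7 km

At the critical point dD/dt = 0, so k_d L₀ e^(−k_d t) = k_r D. Substituting D(t) from the Streeter–Phelps equation and solving for t gives
t_c = ln[(k_r/k_d)(1 − D₀(k_r−k_d)/(k_d L₀))] / (k_r−k_d).
Here k_r−k_d = 1.275 d⁻¹ and 1 − D₀(k_r−k_d)/(k_d L₀) = 1 − 0.975×1.275/(0.295×31.0) = 0.8641, so
t_c = ln(5.322 × 0.8641) / 1.275 = 1.526 / 1.275 = 1.197 d.
L(t_c) = L₀ e^(−k_d t_c) = 31.0 × 0.7026 = 21.78 mg/L, and at the critical point k_r D_c = k_d L, so D_c = (0.295/1.57) × 21.78 = 4.092 mg/L.
Minimum DO = C_s − D_c = 8.00 − 4.092 = 3.908 mg/L.
x_c = v t_c = 0.684 m/s × 1.197 d × 86400 s/d = 70720 m ≈ 70.7 km.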